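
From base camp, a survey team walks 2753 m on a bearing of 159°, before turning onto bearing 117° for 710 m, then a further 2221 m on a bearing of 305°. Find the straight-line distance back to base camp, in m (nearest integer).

Leg 1 (159°, 2753 m): east 2753 sin 159° = 986.59, north 2753 cos 159° = -2570.15
Leg 2 (117°, 710 m): east 710 sin 117° = 632.61, north 710 cos 117° = -322.33
Leg 3 (305°, 2221 m): east 2221 sin 305° = -1819.34, north 2221 cos 305° = 1273.91
Net: -200.14 east, -1618.57 north. Distance = √((-200.14)² + (-1618.57)²) = 1630.893 m.

1631 m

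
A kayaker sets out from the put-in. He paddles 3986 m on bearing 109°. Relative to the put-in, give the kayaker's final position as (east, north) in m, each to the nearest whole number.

(3769, -1298)

Leg 1 (109°, 3986 m): east 3986 sin 109° = 3768.84, north 3986 cos 109° = -1297.71
Summing: 3768.84 m east, -1297.71 m north → (3769, -1298).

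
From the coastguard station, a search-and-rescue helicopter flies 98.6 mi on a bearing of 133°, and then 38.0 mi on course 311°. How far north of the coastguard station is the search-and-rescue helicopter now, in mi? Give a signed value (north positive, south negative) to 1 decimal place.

Leg 1 (133°, 98.6 mi): east 98.6 sin 133° = 72.11, north 98.6 cos 133° = -67.25
Leg 2 (311°, 38.0 mi): east 38.0 sin 311° = -28.68, north 38.0 cos 311° = 24.93
Net north component: -42.31 mi.

-42.3 mi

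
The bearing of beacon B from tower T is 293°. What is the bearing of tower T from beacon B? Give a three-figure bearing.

113°

Back-bearing = 293° − 180° = 113°.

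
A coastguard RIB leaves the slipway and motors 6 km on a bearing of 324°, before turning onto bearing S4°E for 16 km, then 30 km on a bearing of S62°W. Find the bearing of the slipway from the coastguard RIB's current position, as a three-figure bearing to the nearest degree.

049°

Leg 1 (324°, 6 km): east 6 sin 324° = -3.53, north 6 cos 324° = 4.85
Leg 2 (S4°E, 16 km): east 16 sin 176° = 1.12, north 16 cos 176° = -15.96
Leg 3 (S62°W, 30 km): east 30 sin 242° = -26.49, north 30 cos 242° = -14.08
Net displacement: -28.90 east, -25.19 north. Direction back to start is (28.90, 25.19): bearing = atan2(28.90, 25.19) mod 360° = 48.92° ≈ 049°.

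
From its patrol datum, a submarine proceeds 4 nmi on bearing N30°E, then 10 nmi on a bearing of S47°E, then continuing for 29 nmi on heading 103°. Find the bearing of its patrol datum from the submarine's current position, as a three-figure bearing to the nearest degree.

285°

Leg 1 (N30°E, 4 nmi): east 4 sin 30° = 2.00, north 4 cos 30° = 3.46
Leg 2 (S47°E, 10 nmi): east 10 sin 133° = 7.31, north 10 cos 133° = -6.82
Leg 3 (103°, 29 nmi): east 29 sin 103° = 28.26, north 29 cos 103° = -6.52
Net displacement: 37.57 east, -9.88 north. Direction back to start is (-37.57, 9.88): bearing = atan2(-37.57, 9.88) mod 360° = 284.73° ≈ 285°.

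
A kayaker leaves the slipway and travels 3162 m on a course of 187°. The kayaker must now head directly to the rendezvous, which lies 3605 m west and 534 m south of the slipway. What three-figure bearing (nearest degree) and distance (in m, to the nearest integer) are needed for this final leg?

309°, 4141 m

Leg 1 (187°, 3162 m): east 3162 sin 187° = -385.35, north 3162 cos 187° = -3138.43
Current position: (-385.35, -3138.43). Target: (-3605, -534). Remaining: Δeast = -3219.65, Δnorth = 2604.43.
Bearing = atan2(-3219.65, 2604.43) mod 360° = 308.97°; distance = √((-3219.65)² + (2604.43)²) = 4141.159 m.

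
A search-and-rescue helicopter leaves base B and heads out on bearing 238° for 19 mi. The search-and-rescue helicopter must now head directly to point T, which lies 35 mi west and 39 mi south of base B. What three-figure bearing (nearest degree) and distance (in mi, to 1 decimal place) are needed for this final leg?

213°, 34.6 mi

Leg 1 (238°, 19 mi): east 19 sin 238° = -16.11, north 19 cos 238° = -10.07
Current position: (-16.11, -10.07). Target: (-35, -39). Remaining: Δeast = -18.89, Δnorth = -28.93.
Bearing = atan2(-18.89, -28.93) mod 360° = 213.14°; distance = √((-18.89)² + (-28.93)²) = 34.551 mi.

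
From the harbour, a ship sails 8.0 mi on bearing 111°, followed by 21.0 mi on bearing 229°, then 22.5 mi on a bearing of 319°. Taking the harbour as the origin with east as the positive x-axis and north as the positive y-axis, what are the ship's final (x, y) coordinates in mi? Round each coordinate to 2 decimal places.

Leg 1 (111°, 8.0 mi): east 8.0 sin 111° = 7.47, north 8.0 cos 111° = -2.87
Leg 2 (229°, 21.0 mi): east 21.0 sin 229° = -15.85, north 21.0 cos 229° = -13.78
Leg 3 (319°, 22.5 mi): east 22.5 sin 319° = -14.76, north 22.5 cos 319° = 16.98
Summing: -23.14 mi east, 0.34 mi north → (-23.14, 0.34).

(-23.14, 0.34)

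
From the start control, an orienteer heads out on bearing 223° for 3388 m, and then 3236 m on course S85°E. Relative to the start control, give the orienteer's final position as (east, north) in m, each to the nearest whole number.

(913, -2760)

Leg 1 (223°, 3388 m): east 3388 sin 223° = -2310.61, north 3388 cos 223° = -2477.83
Leg 2 (S85°E, 3236 m): east 3236 sin 95° = 3223.69, north 3236 cos 95° = -282.04
Summing: 913.08 m east, -2759.86 m north → (913, -2760).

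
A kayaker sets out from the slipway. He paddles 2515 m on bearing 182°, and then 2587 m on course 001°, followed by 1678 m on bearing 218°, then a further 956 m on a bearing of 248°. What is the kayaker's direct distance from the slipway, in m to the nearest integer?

2536 m

Leg 1 (182°, 2515 m): east 2515 sin 182° = -87.77, north 2515 cos 182° = -2513.47
Leg 2 (001°, 2587 m): east 2587 sin 1° = 45.15, north 2587 cos 1° = 2586.61
Leg 3 (218°, 1678 m): east 1678 sin 218° = -1033.08, north 1678 cos 218° = -1322.28
Leg 4 (248°, 956 m): east 956 sin 248° = -886.39, north 956 cos 248° = -358.12
Net: -1962.09 east, -1607.27 north. Distance = √((-1962.09)² + (-1607.27)²) = 2536.358 m.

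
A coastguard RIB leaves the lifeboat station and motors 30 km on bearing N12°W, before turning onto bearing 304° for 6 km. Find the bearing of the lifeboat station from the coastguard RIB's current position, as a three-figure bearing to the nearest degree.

Leg 1 (N12°W, 30 km): east 30 sin 348° = -6.24, north 30 cos 348° = 29.34
Leg 2 (304°, 6 km): east 6 sin 304° = -4.97, north 6 cos 304° = 3.36
Net displacement: -11.21 east, 32.70 north. Direction back to start is (11.21, -32.70): bearing = atan2(11.21, -32.70) mod 360° = 161.07° ≈ 161°.

161°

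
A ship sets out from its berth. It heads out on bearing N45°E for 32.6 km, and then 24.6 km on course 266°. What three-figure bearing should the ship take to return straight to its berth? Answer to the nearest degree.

Leg 1 (N45°E, 32.6 km): east 32.6 sin 45° = 23.05, north 32.6 cos 45° = 23.05
Leg 2 (266°, 24.6 km): east 24.6 sin 266° = -24.54, north 24.6 cos 266° = -1.72
Net displacement: -1.49 east, 21.34 north. Direction back to start is (1.49, -21.34): bearing = atan2(1.49, -21.34) mod 360° = 176.01° ≈ 176°.

176°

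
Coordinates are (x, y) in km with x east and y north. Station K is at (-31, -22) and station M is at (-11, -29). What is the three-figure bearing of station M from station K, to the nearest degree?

Δeast = -11 − -31 = 20.00; Δnorth = -29 − -22 = -7.00.
Bearing = atan2(Δeast, Δnorth) mod 360° = 109.29° ≈ 109°.

109°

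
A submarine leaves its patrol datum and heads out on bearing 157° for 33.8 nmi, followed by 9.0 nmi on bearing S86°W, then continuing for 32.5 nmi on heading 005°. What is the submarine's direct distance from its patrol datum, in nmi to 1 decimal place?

Leg 1 (157°, 33.8 nmi): east 33.8 sin 157° = 13.21, north 33.8 cos 157° = -31.11
Leg 2 (S86°W, 9.0 nmi): east 9.0 sin 266° = -8.98, north 9.0 cos 266° = -0.63
Leg 3 (005°, 32.5 nmi): east 32.5 sin 5° = 2.83, north 32.5 cos 5° = 32.38
Net: 7.06 east, 0.64 north. Distance = √((7.06)² + (0.64)²) = 7.090 nmi.

7.1 nmi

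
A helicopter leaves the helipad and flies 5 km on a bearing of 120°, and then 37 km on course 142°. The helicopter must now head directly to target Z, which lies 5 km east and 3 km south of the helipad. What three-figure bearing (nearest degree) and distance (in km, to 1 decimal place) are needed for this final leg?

322°, 36.2 km

Leg 1 (120°, 5 km): east 5 sin 120° = 4.33, north 5 cos 120° = -2.50
Leg 2 (142°, 37 km): east 37 sin 142° = 22.78, north 37 cos 142° = -29.16
Current position: (27.11, -31.66). Target: (5, -3). Remaining: Δeast = -22.11, Δnorth = 28.66.
Bearing = atan2(-22.11, 28.66) mod 360° = 322.35°; distance = √((-22.11)² + (28.66)²) = 36.194 km.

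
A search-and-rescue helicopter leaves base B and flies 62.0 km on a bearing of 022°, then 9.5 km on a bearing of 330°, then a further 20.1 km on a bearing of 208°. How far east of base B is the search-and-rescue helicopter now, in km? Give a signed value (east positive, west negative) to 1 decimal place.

9.0 km

Leg 1 (022°, 62.0 km): east 62.0 sin 22° = 23.23, north 62.0 cos 22° = 57.49
Leg 2 (330°, 9.5 km): east 9.5 sin 330° = -4.75, north 9.5 cos 330° = 8.23
Leg 3 (208°, 20.1 km): east 20.1 sin 208° = -9.44, north 20.1 cos 208° = -17.75
Net east component: 9.04 km.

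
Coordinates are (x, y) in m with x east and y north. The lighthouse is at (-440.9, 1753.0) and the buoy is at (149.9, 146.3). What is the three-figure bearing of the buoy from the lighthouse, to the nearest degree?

Δeast = 149.9 − -440.9 = 590.80; Δnorth = 146.3 − 1753.0 = -1606.70.
Bearing = atan2(Δeast, Δnorth) mod 360° = 159.81° ≈ 160°.

160°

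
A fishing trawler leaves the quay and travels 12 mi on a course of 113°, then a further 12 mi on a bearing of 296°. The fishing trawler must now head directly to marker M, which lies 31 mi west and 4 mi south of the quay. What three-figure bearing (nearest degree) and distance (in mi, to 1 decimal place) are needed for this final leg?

262°, 31.6 mi

Leg 1 (113°, 12 mi): east 12 sin 113° = 11.05, north 12 cos 113° = -4.69
Leg 2 (296°, 12 mi): east 12 sin 296° = -10.79, north 12 cos 296° = 5.26
Current position: (0.26, 0.57). Target: (-31, -4). Remaining: Δeast = -31.26, Δnorth = -4.57.
Bearing = atan2(-31.26, -4.57) mod 360° = 261.68°; distance = √((-31.26)² + (-4.57)²) = 31.593 mi.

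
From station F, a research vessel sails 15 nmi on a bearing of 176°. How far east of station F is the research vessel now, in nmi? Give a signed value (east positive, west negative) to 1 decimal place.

1.0 nmi

Leg 1 (176°, 15 nmi): east 15 sin 176° = 1.05, north 15 cos 176° = -14.96
Net east component: 1.05 nmi.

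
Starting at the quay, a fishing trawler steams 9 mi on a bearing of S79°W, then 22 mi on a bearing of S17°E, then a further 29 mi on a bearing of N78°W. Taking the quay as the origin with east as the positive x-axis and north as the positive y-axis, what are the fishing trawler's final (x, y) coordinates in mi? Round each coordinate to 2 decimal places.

(-30.77, -16.73)

Leg 1 (S79°W, 9 mi): east 9 sin 259° = -8.83, north 9 cos 259° = -1.72
Leg 2 (S17°E, 22 mi): east 22 sin 163° = 6.43, north 22 cos 163° = -21.04
Leg 3 (N78°W, 29 mi): east 29 sin 282° = -28.37, north 29 cos 282° = 6.03
Summing: -30.77 mi east, -16.73 mi north → (-30.77, -16.73).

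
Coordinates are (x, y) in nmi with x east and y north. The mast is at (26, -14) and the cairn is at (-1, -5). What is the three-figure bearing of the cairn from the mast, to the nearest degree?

288°

Δeast = -1 − 26 = -27.00; Δnorth = -5 − -14 = 9.00.
Bearing = atan2(Δeast, Δnorth) mod 360° = 288.43° ≈ 288°.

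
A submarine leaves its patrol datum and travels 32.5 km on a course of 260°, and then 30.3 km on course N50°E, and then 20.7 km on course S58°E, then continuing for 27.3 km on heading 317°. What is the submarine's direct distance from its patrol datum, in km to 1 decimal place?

24.9 km

Leg 1 (260°, 32.5 km): east 32.5 sin 260° = -32.01, north 32.5 cos 260° = -5.64
Leg 2 (N50°E, 30.3 km): east 30.3 sin 50° = 23.21, north 30.3 cos 50° = 19.48
Leg 3 (S58°E, 20.7 km): east 20.7 sin 122° = 17.55, north 20.7 cos 122° = -10.97
Leg 4 (317°, 27.3 km): east 27.3 sin 317° = -18.62, north 27.3 cos 317° = 19.97
Net: -9.86 east, 22.83 north. Distance = √((-9.86)² + (22.83)²) = 24.867 km.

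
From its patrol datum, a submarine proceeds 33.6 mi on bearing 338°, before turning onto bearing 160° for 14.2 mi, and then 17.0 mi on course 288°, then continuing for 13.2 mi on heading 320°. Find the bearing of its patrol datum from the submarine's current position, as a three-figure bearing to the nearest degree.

Leg 1 (338°, 33.6 mi): east 33.6 sin 338° = -12.59, north 33.6 cos 338° = 31.15
Leg 2 (160°, 14.2 mi): east 14.2 sin 160° = 4.86, north 14.2 cos 160° = -13.34
Leg 3 (288°, 17.0 mi): east 17.0 sin 288° = -16.17, north 17.0 cos 288° = 5.25
Leg 4 (320°, 13.2 mi): east 13.2 sin 320° = -8.48, north 13.2 cos 320° = 10.11
Net displacement: -32.38 east, 33.17 north. Direction back to start is (32.38, -33.17): bearing = atan2(32.38, -33.17) mod 360° = 135.69° ≈ 136°.

136°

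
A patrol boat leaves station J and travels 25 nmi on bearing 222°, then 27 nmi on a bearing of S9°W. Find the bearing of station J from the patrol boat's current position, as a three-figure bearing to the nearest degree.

Leg 1 (222°, 25 nmi): east 25 sin 222° = -16.73, north 25 cos 222° = -18.58
Leg 2 (S9°W, 27 nmi): east 27 sin 189° = -4.22, north 27 cos 189° = -26.67
Net displacement: -20.95 east, -45.25 north. Direction back to start is (20.95, 45.25): bearing = atan2(20.95, 45.25) mod 360° = 24.85° ≈ 025°.

025°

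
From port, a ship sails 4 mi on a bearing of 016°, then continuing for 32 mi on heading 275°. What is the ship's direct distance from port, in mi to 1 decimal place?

31.5 mi

Leg 1 (016°, 4 mi): east 4 sin 16° = 1.10, north 4 cos 16° = 3.85
Leg 2 (275°, 32 mi): east 32 sin 275° = -31.88, north 32 cos 275° = 2.79
Net: -30.78 east, 6.63 north. Distance = √((-30.78)² + (6.63)²) = 31.483 mi.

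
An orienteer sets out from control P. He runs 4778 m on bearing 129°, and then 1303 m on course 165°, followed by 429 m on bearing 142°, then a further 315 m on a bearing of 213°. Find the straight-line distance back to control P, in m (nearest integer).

6392 m

Leg 1 (129°, 4778 m): east 4778 sin 129° = 3713.20, north 4778 cos 129° = -3006.89
Leg 2 (165°, 1303 m): east 1303 sin 165° = 337.24, north 1303 cos 165° = -1258.60
Leg 3 (142°, 429 m): east 429 sin 142° = 264.12, north 429 cos 142° = -338.06
Leg 4 (213°, 315 m): east 315 sin 213° = -171.56, north 315 cos 213° = -264.18
Net: 4143.00 east, -4867.73 north. Distance = √((4143.00)² + (-4867.73)²) = 6392.127 m.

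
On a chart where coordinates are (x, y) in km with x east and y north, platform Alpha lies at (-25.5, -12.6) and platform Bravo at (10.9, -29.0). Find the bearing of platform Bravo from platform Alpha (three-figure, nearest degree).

Δeast = 10.9 − -25.5 = 36.40; Δnorth = -29.0 − -12.6 = -16.40.
Bearing = atan2(Δeast, Δnorth) mod 360° = 114.25° ≈ 114°.

114°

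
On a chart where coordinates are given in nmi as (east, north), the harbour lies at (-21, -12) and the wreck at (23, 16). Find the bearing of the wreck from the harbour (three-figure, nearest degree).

058°

Δeast = 23 − -21 = 44.00; Δnorth = 16 − -12 = 28.00.
Bearing = atan2(Δeast, Δnorth) mod 360° = 57.53° ≈ 058°.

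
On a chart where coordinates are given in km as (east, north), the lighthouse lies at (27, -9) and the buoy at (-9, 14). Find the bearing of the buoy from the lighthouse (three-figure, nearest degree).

Δeast = -9 − 27 = -36.00; Δnorth = 14 − -9 = 23.00.
Bearing = atan2(Δeast, Δnorth) mod 360° = 302.57° ≈ 303°.

303°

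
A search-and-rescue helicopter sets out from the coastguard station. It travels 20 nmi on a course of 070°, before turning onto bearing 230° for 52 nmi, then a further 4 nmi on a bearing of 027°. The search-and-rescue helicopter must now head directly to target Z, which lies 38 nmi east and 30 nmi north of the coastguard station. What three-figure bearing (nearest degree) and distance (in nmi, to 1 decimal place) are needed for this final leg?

047°, 78.0 nmi

Leg 1 (070°, 20 nmi): east 20 sin 70° = 18.79, north 20 cos 70° = 6.84
Leg 2 (230°, 52 nmi): east 52 sin 230° = -39.83, north 52 cos 230° = -33.42
Leg 3 (027°, 4 nmi): east 4 sin 27° = 1.82, north 4 cos 27° = 3.56
Current position: (-19.22, -23.02). Target: (38, 30). Remaining: Δeast = 57.22, Δnorth = 53.02.
Bearing = atan2(57.22, 53.02) mod 360° = 47.18°; distance = √((57.22)² + (53.02)²) = 78.012 nmi.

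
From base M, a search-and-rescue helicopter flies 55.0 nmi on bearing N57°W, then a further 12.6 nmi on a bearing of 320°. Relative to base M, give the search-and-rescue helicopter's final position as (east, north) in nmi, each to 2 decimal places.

(-54.23, 39.61)

Leg 1 (N57°W, 55.0 nmi): east 55.0 sin 303° = -46.13, north 55.0 cos 303° = 29.96
Leg 2 (320°, 12.6 nmi): east 12.6 sin 320° = -8.10, north 12.6 cos 320° = 9.65
Summing: -54.23 nmi east, 39.61 nmi north → (-54.23, 39.61).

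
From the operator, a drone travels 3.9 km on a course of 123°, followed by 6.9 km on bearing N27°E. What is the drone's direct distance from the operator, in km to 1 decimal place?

Leg 1 (123°, 3.9 km): east 3.9 sin 123° = 3.27, north 3.9 cos 123° = -2.12
Leg 2 (N27°E, 6.9 km): east 6.9 sin 27° = 3.13, north 6.9 cos 27° = 6.15
Net: 6.40 east, 4.02 north. Distance = √((6.40)² + (4.02)²) = 7.563 km.

7.6 km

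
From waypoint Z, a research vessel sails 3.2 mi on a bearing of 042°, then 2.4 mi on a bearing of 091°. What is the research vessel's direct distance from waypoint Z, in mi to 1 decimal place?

Leg 1 (042°, 3.2 mi): east 3.2 sin 42° = 2.14, north 3.2 cos 42° = 2.38
Leg 2 (091°, 2.4 mi): east 2.4 sin 91° = 2.40, north 2.4 cos 91° = -0.04
Net: 4.54 east, 2.34 north. Distance = √((4.54)² + (2.34)²) = 5.107 mi.

5.1 mi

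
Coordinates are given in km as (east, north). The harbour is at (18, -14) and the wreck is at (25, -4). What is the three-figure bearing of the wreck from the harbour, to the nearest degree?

035°

Δeast = 25 − 18 = 7.00; Δnorth = -4 − -14 = 10.00.
Bearing = atan2(Δeast, Δnorth) mod 360° = 34.99° ≈ 035°.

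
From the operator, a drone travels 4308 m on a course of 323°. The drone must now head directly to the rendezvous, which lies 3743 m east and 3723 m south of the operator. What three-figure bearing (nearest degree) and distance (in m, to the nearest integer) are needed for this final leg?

139°, 9563 m

Leg 1 (323°, 4308 m): east 4308 sin 323° = -2592.62, north 4308 cos 323° = 3440.52
Current position: (-2592.62, 3440.52). Target: (3743, -3723). Remaining: Δeast = 6335.62, Δnorth = -7163.52.
Bearing = atan2(6335.62, -7163.52) mod 360° = 138.51°; distance = √((6335.62)² + (-7163.52)²) = 9563.269 m.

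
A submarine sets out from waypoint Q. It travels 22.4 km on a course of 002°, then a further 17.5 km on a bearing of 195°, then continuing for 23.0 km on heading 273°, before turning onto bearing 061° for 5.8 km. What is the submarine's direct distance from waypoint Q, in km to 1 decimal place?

Leg 1 (002°, 22.4 km): east 22.4 sin 2° = 0.78, north 22.4 cos 2° = 22.39
Leg 2 (195°, 17.5 km): east 17.5 sin 195° = -4.53, north 17.5 cos 195° = -16.90
Leg 3 (273°, 23.0 km): east 23.0 sin 273° = -22.97, north 23.0 cos 273° = 1.20
Leg 4 (061°, 5.8 km): east 5.8 sin 61° = 5.07, north 5.8 cos 61° = 2.81
Net: -21.64 east, 9.50 north. Distance = √((-21.64)² + (9.50)²) = 23.636 km.

23.6 km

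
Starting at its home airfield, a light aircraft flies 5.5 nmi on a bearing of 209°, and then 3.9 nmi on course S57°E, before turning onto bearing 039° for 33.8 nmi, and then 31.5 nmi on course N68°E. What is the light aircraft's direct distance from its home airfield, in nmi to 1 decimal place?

59.8 nmi

Leg 1 (209°, 5.5 nmi): east 5.5 sin 209° = -2.67, north 5.5 cos 209° = -4.81
Leg 2 (S57°E, 3.9 nmi): east 3.9 sin 123° = 3.27, north 3.9 cos 123° = -2.12
Leg 3 (039°, 33.8 nmi): east 33.8 sin 39° = 21.27, north 33.8 cos 39° = 26.27
Leg 4 (N68°E, 31.5 nmi): east 31.5 sin 68° = 29.21, north 31.5 cos 68° = 11.80
Net: 51.08 east, 31.13 north. Distance = √((51.08)² + (31.13)²) = 59.821 nmi.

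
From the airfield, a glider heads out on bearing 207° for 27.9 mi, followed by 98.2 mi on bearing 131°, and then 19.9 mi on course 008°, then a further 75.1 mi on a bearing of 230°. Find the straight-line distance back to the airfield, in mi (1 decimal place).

Leg 1 (207°, 27.9 mi): east 27.9 sin 207° = -12.67, north 27.9 cos 207° = -24.86
Leg 2 (131°, 98.2 mi): east 98.2 sin 131° = 74.11, north 98.2 cos 131° = -64.42
Leg 3 (008°, 19.9 mi): east 19.9 sin 8° = 2.77, north 19.9 cos 8° = 19.71
Leg 4 (230°, 75.1 mi): east 75.1 sin 230° = -57.53, north 75.1 cos 230° = -48.27
Net: 6.69 east, -117.85 north. Distance = √((6.69)² + (-117.85)²) = 118.041 mi.

118.0 mi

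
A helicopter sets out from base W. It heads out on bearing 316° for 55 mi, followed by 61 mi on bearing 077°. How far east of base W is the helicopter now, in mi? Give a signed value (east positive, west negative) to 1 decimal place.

21.2 mi

Leg 1 (316°, 55 mi): east 55 sin 316° = -38.21, north 55 cos 316° = 39.56
Leg 2 (077°, 61 mi): east 61 sin 77° = 59.44, north 61 cos 77° = 13.72
Net east component: 21.23 mi.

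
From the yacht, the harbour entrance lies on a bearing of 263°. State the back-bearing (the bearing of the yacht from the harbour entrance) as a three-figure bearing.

083°

Back-bearing = 263° − 180° = 083°.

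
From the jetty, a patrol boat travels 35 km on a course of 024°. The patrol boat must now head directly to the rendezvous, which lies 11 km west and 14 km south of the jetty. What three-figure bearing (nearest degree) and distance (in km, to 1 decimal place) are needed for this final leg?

209°, 52.4 km

Leg 1 (024°, 35 km): east 35 sin 24° = 14.24, north 35 cos 24° = 31.97
Current position: (14.24, 31.97). Target: (-11, -14). Remaining: Δeast = -25.24, Δnorth = -45.97.
Bearing = atan2(-25.24, -45.97) mod 360° = 208.76°; distance = √((-25.24)² + (-45.97)²) = 52.445 km.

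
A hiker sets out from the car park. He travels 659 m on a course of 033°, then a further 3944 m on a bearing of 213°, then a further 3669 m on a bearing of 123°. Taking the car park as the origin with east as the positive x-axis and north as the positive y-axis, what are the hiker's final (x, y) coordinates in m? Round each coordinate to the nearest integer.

Leg 1 (033°, 659 m): east 659 sin 33° = 358.92, north 659 cos 33° = 552.68
Leg 2 (213°, 3944 m): east 3944 sin 213° = -2148.06, north 3944 cos 213° = -3307.72
Leg 3 (123°, 3669 m): east 3669 sin 123° = 3077.08, north 3669 cos 123° = -1998.28
Summing: 1287.94 m east, -4753.31 m north → (1288, -4753).

(1288, -4753)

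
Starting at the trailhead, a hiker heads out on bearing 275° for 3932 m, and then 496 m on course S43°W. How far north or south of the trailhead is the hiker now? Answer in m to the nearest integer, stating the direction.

Leg 1 (275°, 3932 m): east 3932 sin 275° = -3917.04, north 3932 cos 275° = 342.70
Leg 2 (S43°W, 496 m): east 496 sin 223° = -338.27, north 496 cos 223° = -362.75
Net north component: -20.06 m.

20 m south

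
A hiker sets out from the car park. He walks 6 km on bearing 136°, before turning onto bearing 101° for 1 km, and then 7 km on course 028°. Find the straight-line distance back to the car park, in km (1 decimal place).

8.6 km

Leg 1 (136°, 6 km): east 6 sin 136° = 4.17, north 6 cos 136° = -4.32
Leg 2 (101°, 1 km): east 1 sin 101° = 0.98, north 1 cos 101° = -0.19
Leg 3 (028°, 7 km): east 7 sin 28° = 3.29, north 7 cos 28° = 6.18
Net: 8.44 east, 1.67 north. Distance = √((8.44)² + (1.67)²) = 8.600 km.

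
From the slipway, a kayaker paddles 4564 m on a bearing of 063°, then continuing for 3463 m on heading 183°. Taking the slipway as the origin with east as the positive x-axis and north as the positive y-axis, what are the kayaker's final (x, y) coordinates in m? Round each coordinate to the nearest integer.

(3885, -1386)

Leg 1 (063°, 4564 m): east 4564 sin 63° = 4066.55, north 4564 cos 63° = 2072.01
Leg 2 (183°, 3463 m): east 3463 sin 183° = -181.24, north 3463 cos 183° = -3458.25
Summing: 3885.31 m east, -1386.24 m north → (3885, -1386).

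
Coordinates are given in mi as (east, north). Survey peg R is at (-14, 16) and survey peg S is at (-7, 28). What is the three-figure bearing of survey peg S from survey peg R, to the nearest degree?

Δeast = -7 − -14 = 7.00; Δnorth = 28 − 16 = 12.00.
Bearing = atan2(Δeast, Δnorth) mod 360° = 30.26° ≈ 030°.

030°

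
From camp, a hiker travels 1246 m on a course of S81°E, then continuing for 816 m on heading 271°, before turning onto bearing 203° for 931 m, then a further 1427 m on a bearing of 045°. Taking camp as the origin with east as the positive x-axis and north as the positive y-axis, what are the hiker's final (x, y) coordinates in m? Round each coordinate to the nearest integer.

(1060, -29)

Leg 1 (S81°E, 1246 m): east 1246 sin 99° = 1230.66, north 1246 cos 99° = -194.92
Leg 2 (271°, 816 m): east 816 sin 271° = -815.88, north 816 cos 271° = 14.24
Leg 3 (203°, 931 m): east 931 sin 203° = -363.77, north 931 cos 203° = -856.99
Leg 4 (045°, 1427 m): east 1427 sin 45° = 1009.04, north 1427 cos 45° = 1009.04
Summing: 1060.05 m east, -28.62 m north → (1060, -29).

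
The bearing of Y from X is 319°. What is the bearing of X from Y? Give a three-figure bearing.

Back-bearing = 319° − 180° = 139°.

139°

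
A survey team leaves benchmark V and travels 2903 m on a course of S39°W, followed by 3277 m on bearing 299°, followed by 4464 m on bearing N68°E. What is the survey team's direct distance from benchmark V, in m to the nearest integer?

Leg 1 (S39°W, 2903 m): east 2903 sin 219° = -1826.92, north 2903 cos 219° = -2256.05
Leg 2 (299°, 3277 m): east 3277 sin 299° = -2866.13, north 3277 cos 299° = 1588.72
Leg 3 (N68°E, 4464 m): east 4464 sin 68° = 4138.95, north 4464 cos 68° = 1672.24
Net: -554.10 east, 1004.91 north. Distance = √((-554.10)² + (1004.91)²) = 1147.549 m.

1148 m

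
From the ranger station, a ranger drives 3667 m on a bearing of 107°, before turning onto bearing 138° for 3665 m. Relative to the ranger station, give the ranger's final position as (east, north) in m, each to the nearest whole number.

Leg 1 (107°, 3667 m): east 3667 sin 107° = 3506.77, north 3667 cos 107° = -1072.13
Leg 2 (138°, 3665 m): east 3665 sin 138° = 2452.36, north 3665 cos 138° = -2723.63
Summing: 5959.13 m east, -3795.75 m north → (5959, -3796).

(5959, -3796)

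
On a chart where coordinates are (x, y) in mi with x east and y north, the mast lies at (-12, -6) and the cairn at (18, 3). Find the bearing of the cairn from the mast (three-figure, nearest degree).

Δeast = 18 − -12 = 30.00; Δnorth = 3 − -6 = 9.00.
Bearing = atan2(Δeast, Δnorth) mod 360° = 73.30° ≈ 073°.

073°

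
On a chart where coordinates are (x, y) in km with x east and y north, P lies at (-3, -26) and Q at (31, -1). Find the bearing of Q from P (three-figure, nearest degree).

Δeast = 31 − -3 = 34.00; Δnorth = -1 − -26 = 25.00.
Bearing = atan2(Δeast, Δnorth) mod 360° = 53.67° ≈ 054°.

054°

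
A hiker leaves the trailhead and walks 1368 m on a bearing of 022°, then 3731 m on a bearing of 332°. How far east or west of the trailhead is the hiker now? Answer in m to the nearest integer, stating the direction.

1239 m west

Leg 1 (022°, 1368 m): east 1368 sin 22° = 512.46, north 1368 cos 22° = 1268.39
Leg 2 (332°, 3731 m): east 3731 sin 332° = -1751.60, north 3731 cos 332° = 3294.28
Net east component: -1239.14 m.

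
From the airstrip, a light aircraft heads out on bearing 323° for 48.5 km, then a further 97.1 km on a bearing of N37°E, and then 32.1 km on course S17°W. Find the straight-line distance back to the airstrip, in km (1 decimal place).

Leg 1 (323°, 48.5 km): east 48.5 sin 323° = -29.19, north 48.5 cos 323° = 38.73
Leg 2 (N37°E, 97.1 km): east 97.1 sin 37° = 58.44, north 97.1 cos 37° = 77.55
Leg 3 (S17°W, 32.1 km): east 32.1 sin 197° = -9.39, north 32.1 cos 197° = -30.70
Net: 19.86 east, 85.58 north. Distance = √((19.86)² + (85.58)²) = 87.859 km.

87.9 km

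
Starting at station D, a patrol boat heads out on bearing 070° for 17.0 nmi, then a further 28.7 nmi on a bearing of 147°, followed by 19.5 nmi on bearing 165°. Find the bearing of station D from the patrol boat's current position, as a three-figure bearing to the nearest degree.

315°

Leg 1 (070°, 17.0 nmi): east 17.0 sin 70° = 15.97, north 17.0 cos 70° = 5.81
Leg 2 (147°, 28.7 nmi): east 28.7 sin 147° = 15.63, north 28.7 cos 147° = -24.07
Leg 3 (165°, 19.5 nmi): east 19.5 sin 165° = 5.05, north 19.5 cos 165° = -18.84
Net displacement: 36.65 east, -37.09 north. Direction back to start is (-36.65, 37.09): bearing = atan2(-36.65, 37.09) mod 360° = 315.34° ≈ 315°.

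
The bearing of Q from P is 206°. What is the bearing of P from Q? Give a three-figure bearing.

Back-bearing = 206° − 180° = 026°.

026°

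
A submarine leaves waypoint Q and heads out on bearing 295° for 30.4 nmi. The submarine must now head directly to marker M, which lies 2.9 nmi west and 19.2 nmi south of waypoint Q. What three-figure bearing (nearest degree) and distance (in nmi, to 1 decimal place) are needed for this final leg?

Leg 1 (295°, 30.4 nmi): east 30.4 sin 295° = -27.55, north 30.4 cos 295° = 12.85
Current position: (-27.55, 12.85). Target: (-2.9, -19.2). Remaining: Δeast = 24.65, Δnorth = -32.05.
Bearing = atan2(24.65, -32.05) mod 360° = 142.43°; distance = √((24.65)² + (-32.05)²) = 40.432 nmi.

142°, 40.4 nmi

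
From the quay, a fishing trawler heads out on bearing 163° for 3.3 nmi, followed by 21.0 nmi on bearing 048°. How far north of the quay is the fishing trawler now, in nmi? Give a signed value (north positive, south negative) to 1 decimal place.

Leg 1 (163°, 3.3 nmi): east 3.3 sin 163° = 0.96, north 3.3 cos 163° = -3.16
Leg 2 (048°, 21.0 nmi): east 21.0 sin 48° = 15.61, north 21.0 cos 48° = 14.05
Net north component: 10.90 nmi.

10.9 nmi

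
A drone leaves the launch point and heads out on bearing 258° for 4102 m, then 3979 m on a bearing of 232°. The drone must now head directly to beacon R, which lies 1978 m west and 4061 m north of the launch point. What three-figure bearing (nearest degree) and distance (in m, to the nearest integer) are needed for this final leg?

Leg 1 (258°, 4102 m): east 4102 sin 258° = -4012.36, north 4102 cos 258° = -852.85
Leg 2 (232°, 3979 m): east 3979 sin 232° = -3135.49, north 3979 cos 232° = -2449.72
Current position: (-7147.86, -3302.57). Target: (-1978, 4061). Remaining: Δeast = 5169.86, Δnorth = 7363.57.
Bearing = atan2(5169.86, 7363.57) mod 360° = 35.07°; distance = √((5169.86)² + (7363.57)²) = 8997.199 m.

035°, 8997 m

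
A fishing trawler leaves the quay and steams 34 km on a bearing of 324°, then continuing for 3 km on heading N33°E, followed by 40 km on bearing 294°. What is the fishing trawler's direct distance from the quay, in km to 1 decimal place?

Leg 1 (324°, 34 km): east 34 sin 324° = -19.98, north 34 cos 324° = 27.51
Leg 2 (N33°E, 3 km): east 3 sin 33° = 1.63, north 3 cos 33° = 2.52
Leg 3 (294°, 40 km): east 40 sin 294° = -36.54, north 40 cos 294° = 16.27
Net: -54.89 east, 46.29 north. Distance = √((-54.89)² + (46.29)²) = 71.806 km.

71.8 km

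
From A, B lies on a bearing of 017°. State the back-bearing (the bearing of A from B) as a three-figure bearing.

197°

Back-bearing = 017° + 180° = 197°.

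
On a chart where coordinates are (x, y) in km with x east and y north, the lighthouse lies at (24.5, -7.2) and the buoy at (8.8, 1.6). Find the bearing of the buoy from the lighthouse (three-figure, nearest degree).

Δeast = 8.8 − 24.5 = -15.70; Δnorth = 1.6 − -7.2 = 8.80.
Bearing = atan2(Δeast, Δnorth) mod 360° = 299.27° ≈ 299°.

299°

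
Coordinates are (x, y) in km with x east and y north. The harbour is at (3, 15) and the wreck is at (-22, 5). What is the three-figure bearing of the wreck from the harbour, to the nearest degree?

Δeast = -22 − 3 = -25.00; Δnorth = 5 − 15 = -10.00.
Bearing = atan2(Δeast, Δnorth) mod 360° = 248.20° ≈ 248°.

248°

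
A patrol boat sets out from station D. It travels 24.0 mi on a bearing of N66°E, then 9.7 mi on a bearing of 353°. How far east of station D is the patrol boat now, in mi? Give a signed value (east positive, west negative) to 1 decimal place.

20.7 mi

Leg 1 (N66°E, 24.0 mi): east 24.0 sin 66° = 21.93, north 24.0 cos 66° = 9.76
Leg 2 (353°, 9.7 mi): east 9.7 sin 353° = -1.18, north 9.7 cos 353° = 9.63
Net east component: 20.74 mi.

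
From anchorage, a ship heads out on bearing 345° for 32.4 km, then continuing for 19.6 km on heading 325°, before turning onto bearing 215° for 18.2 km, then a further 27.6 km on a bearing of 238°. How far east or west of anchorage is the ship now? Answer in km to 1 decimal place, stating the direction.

53.5 km west

Leg 1 (345°, 32.4 km): east 32.4 sin 345° = -8.39, north 32.4 cos 345° = 31.30
Leg 2 (325°, 19.6 km): east 19.6 sin 325° = -11.24, north 19.6 cos 325° = 16.06
Leg 3 (215°, 18.2 km): east 18.2 sin 215° = -10.44, north 18.2 cos 215° = -14.91
Leg 4 (238°, 27.6 km): east 27.6 sin 238° = -23.41, north 27.6 cos 238° = -14.63
Net east component: -53.47 km.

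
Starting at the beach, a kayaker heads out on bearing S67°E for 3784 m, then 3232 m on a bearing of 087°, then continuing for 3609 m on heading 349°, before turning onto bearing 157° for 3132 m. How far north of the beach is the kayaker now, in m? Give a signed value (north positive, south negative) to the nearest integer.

Leg 1 (S67°E, 3784 m): east 3784 sin 113° = 3483.19, north 3784 cos 113° = -1478.53
Leg 2 (087°, 3232 m): east 3232 sin 87° = 3227.57, north 3232 cos 87° = 169.15
Leg 3 (349°, 3609 m): east 3609 sin 349° = -688.63, north 3609 cos 349° = 3542.69
Leg 4 (157°, 3132 m): east 3132 sin 157° = 1223.77, north 3132 cos 157° = -2883.02
Net north component: -649.71 m.

-650 m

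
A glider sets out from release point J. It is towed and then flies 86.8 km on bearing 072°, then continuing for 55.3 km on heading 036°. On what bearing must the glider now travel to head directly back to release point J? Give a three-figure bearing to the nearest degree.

238°

Leg 1 (072°, 86.8 km): east 86.8 sin 72° = 82.55, north 86.8 cos 72° = 26.82
Leg 2 (036°, 55.3 km): east 55.3 sin 36° = 32.50, north 55.3 cos 36° = 44.74
Net displacement: 115.06 east, 71.56 north. Direction back to start is (-115.06, -71.56): bearing = atan2(-115.06, -71.56) mod 360° = 238.12° ≈ 238°.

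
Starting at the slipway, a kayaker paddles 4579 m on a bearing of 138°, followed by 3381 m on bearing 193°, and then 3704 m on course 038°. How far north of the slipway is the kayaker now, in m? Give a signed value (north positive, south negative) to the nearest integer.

Leg 1 (138°, 4579 m): east 4579 sin 138° = 3063.95, north 4579 cos 138° = -3402.86
Leg 2 (193°, 3381 m): east 3381 sin 193° = -760.56, north 3381 cos 193° = -3294.35
Leg 3 (038°, 3704 m): east 3704 sin 38° = 2280.41, north 3704 cos 38° = 2918.79
Net north component: -3778.41 m.

-3778 m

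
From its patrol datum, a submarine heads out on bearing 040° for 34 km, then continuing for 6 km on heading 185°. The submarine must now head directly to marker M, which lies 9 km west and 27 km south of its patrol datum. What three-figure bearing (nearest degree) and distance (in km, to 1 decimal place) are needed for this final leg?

213°, 56.0 km

Leg 1 (040°, 34 km): east 34 sin 40° = 21.85, north 34 cos 40° = 26.05
Leg 2 (185°, 6 km): east 6 sin 185° = -0.52, north 6 cos 185° = -5.98
Current position: (21.33, 20.07). Target: (-9, -27). Remaining: Δeast = -30.33, Δnorth = -47.07.
Bearing = atan2(-30.33, -47.07) mod 360° = 212.80°; distance = √((-30.33)² + (-47.07)²) = 55.995 km.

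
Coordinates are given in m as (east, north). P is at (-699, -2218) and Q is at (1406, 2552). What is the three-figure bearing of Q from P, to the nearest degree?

024°

Δeast = 1406 − -699 = 2105.00; Δnorth = 2552 − -2218 = 4770.00.
Bearing = atan2(Δeast, Δnorth) mod 360° = 23.81° ≈ 024°.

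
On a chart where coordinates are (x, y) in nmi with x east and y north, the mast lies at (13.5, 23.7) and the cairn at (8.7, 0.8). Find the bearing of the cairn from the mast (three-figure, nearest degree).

Δeast = 8.7 − 13.5 = -4.80; Δnorth = 0.8 − 23.7 = -22.90.
Bearing = atan2(Δeast, Δnorth) mod 360° = 191.84° ≈ 192°.

192°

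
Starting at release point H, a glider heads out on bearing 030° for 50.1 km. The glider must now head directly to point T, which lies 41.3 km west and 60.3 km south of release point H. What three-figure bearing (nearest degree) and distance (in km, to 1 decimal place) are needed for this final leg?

Leg 1 (030°, 50.1 km): east 50.1 sin 30° = 25.05, north 50.1 cos 30° = 43.39
Current position: (25.05, 43.39). Target: (-41.3, -60.3). Remaining: Δeast = -66.35, Δnorth = -103.69.
Bearing = atan2(-66.35, -103.69) mod 360° = 212.62°; distance = √((-66.35)² + (-103.69)²) = 123.100 km.

213°, 123.1 km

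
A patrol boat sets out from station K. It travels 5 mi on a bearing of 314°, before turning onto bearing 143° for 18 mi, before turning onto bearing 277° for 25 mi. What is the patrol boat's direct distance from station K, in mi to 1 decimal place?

19.3 mi

Leg 1 (314°, 5 mi): east 5 sin 314° = -3.60, north 5 cos 314° = 3.47
Leg 2 (143°, 18 mi): east 18 sin 143° = 10.83, north 18 cos 143° = -14.38
Leg 3 (277°, 25 mi): east 25 sin 277° = -24.81, north 25 cos 277° = 3.05
Net: -17.58 east, -7.86 north. Distance = √((-17.58)² + (-7.86)²) = 19.253 mi.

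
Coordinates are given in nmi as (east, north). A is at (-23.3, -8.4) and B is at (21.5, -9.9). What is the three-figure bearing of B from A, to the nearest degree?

Δeast = 21.5 − -23.3 = 44.80; Δnorth = -9.9 − -8.4 = -1.50.
Bearing = atan2(Δeast, Δnorth) mod 360° = 91.92° ≈ 092°.

092°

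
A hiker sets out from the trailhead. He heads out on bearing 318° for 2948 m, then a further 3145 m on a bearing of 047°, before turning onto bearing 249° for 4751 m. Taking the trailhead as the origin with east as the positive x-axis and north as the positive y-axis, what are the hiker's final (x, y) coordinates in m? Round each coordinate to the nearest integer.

(-4108, 2633)

Leg 1 (318°, 2948 m): east 2948 sin 318° = -1972.60, north 2948 cos 318° = 2190.79
Leg 2 (047°, 3145 m): east 3145 sin 47° = 2300.11, north 3145 cos 47° = 2144.88
Leg 3 (249°, 4751 m): east 4751 sin 249° = -4435.44, north 4751 cos 249° = -1702.61
Summing: -4107.93 m east, 2633.07 m north → (-4108, 2633).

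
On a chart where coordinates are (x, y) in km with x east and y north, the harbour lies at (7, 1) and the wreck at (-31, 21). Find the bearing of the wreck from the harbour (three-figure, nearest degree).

Δeast = -31 − 7 = -38.00; Δnorth = 21 − 1 = 20.00.
Bearing = atan2(Δeast, Δnorth) mod 360° = 297.76° ≈ 298°.

298°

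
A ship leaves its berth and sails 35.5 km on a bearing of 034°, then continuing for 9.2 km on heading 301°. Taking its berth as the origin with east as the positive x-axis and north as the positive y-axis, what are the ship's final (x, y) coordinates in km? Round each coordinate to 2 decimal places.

Leg 1 (034°, 35.5 km): east 35.5 sin 34° = 19.85, north 35.5 cos 34° = 29.43
Leg 2 (301°, 9.2 km): east 9.2 sin 301° = -7.89, north 9.2 cos 301° = 4.74
Summing: 11.97 km east, 34.17 km north → (11.97, 34.17).

(11.97, 34.17)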